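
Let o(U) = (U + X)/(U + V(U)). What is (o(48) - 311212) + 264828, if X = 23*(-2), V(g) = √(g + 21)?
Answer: -34556048/745 - 2*√69/2235 ≈ -46384.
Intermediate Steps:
V(g) = √(21 + g)
X = -46
o(U) = (-46 + U)/(U + √(21 + U)) (o(U) = (U - 46)/(U + √(21 + U)) = (-46 + U)/(U + √(21 + U)))
(o(48) - 311212) + 264828 = ((-46 + 48)/(48 + √(21 + 48)) - 311212) + 264828 = (2/(48 + √69) - 311212) + 264828 = (-311212 + 2/(48 + √69)) + 264828 = -46384 + 2/(48 + √69)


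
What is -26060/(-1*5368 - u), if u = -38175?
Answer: -26060/32807 ≈ -0.79434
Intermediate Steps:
-26060/(-1*5368 - u) = -26060/(-1*5368 - 1*(-38175)) = -26060/(-5368 + 38175) = -26060/32807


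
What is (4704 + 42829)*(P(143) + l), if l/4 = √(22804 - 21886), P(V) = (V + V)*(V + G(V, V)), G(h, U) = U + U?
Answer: 5832013902 + 570396*√102 ≈ 5.8378e+9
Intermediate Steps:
G(h, U) = 2*U
P(V) = 6*V² (P(V) = (V + V)*(V + 2*V) = (2*V)*(3*V) = 6*V²)
l = 12*√102 (l = 4*√(22804 - 21886) = 4*√918 = 4*(3*√102) = 12*√102 ≈ 121.19)
(4704 + 42829)*(P(143) + l) = (4704 + 42829)*(6*143² + 12*√102) = 47533*(6*20449 + 12*√102) = 47533*(122694 + 12*√102) = 5832013902 + 570396*√102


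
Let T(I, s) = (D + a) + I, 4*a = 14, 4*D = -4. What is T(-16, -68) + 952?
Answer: 1877/2 ≈ 938.50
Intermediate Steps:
D = -1 (D = (1/4)*(-4) = -1)
a = 7/2 (a = (1/4)*14 = 7/2 ≈ 3.5000)
T(I, s) = 5/2 + I (T(I, s) = (-1 + 7/2) + I = 5/2 + I)
T(-16, -68) + 952 = (5/2 - 16) + 952 = -27/2 + 952 = 1877/2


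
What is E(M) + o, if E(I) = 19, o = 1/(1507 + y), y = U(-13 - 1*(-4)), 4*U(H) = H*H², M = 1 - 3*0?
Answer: 100685/5299 ≈ 19.001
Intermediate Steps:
M = 1 (M = 1 + 0 = 1)
U(H) = H³/4 (U(H) = (H*H²)/4 = H³/4)
y = -729/4 (y = (-13 - 1*(-4))³/4 = (-13 + 4)³/4 = (¼)*(-9)³ = (¼)*(-729) = -729/4 ≈ -182.25)
o = 4/5299 (o = 1/(1507 - 729/4) = 1/(5299/4) = 4/5299 ≈ 0.00075486)
E(M) + o = 19 + 4/5299 = 100685/5299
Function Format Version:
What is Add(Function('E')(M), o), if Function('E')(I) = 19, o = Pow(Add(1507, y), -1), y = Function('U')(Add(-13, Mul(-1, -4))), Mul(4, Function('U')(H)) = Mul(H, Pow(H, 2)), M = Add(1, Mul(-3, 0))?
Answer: Rational(100685, 5299) ≈ 19.001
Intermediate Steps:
M = 1 (M = Add(1, 0) = 1)
Function('U')(H) = Mul(Rational(1, 4), Pow(H, 3)) (Function('U')(H) = Mul(Rational(1, 4), Mul(H, Pow(H, 2))) = Mul(Rational(1, 4), Pow(H, 3)))
y = Rational(-729, 4) (y = Mul(Rational(1, 4), Pow(Add(-13, Mul(-1, -4)), 3)) = Mul(Rational(1, 4), Pow(Add(-13, 4), 3)) = Mul(Rational(1, 4), Pow(-9, 3)) = Mul(Rational(1, 4), -729) = Rational(-729, 4) ≈ -182.25)
o = Rational(4, 5299) (o = Pow(Add(1507, Rational(-729, 4)), -1) = Pow(Rational(5299, 4), -1) = Rational(4, 5299) ≈ 0.00075486)
Add(Function('E')(M), o) = Add(19, Rational(4, 5299)) = Rational(100685, 5299)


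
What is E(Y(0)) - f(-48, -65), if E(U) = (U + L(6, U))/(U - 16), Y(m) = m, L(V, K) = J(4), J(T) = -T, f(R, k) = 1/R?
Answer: 13/48 ≈ 0.27083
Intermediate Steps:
L(V, K) = -4 (L(V, K) = -1*4 = -4)
E(U) = (-4 + U)/(-16 + U) (E(U) = (U - 4)/(U - 16) = (-4 + U)/(-16 + U))
E(Y(0)) - f(-48, -65) = (-4 + 0)/(-16 + 0) - 1/(-48) = -4/(-16) - 1*(-1/48) = -1/16*(-4) + 1/48 = ¼ + 1/48 = 13/48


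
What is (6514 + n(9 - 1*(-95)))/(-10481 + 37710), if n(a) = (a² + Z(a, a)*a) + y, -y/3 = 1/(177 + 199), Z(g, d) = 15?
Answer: 7102637/10238104 ≈ 0.69375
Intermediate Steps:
y = -3/376 (y = -3/(177 + 199) = -3/376 ≈ -0.0079787)
n(a) = -3/376 + a² + 15*a (n(a) = (a² + 15*a) - 3/376 = -3/376 + a² + 15*a)
(6514 + n(9 - 1*(-95)))/(-10481 + 37710) = (6514 + (-3/376 + (9 - 1*(-95))² + 15*(9 - 1*(-95))))/(-10481 + 37710) = (6514 + (-3/376 + (9 + 95)² + 15*(9 + 95)))/27229 = (6514 + (-3/376 + 104² + 15*104))*(1/27229) = (6514 + (-3/376 + 10816 + 1560))*(1/27229) = (6514 + 4653373/376)*(1/27229) = (7102637/376)*(1/27229) = 7102637/10238104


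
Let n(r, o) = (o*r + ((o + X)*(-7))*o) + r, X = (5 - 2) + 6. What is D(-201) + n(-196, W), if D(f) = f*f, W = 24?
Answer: 29957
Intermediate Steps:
X = 9 (X = 3 + 6 = 9)
n(r, o) = r + o*r + o*(-63 - 7*o) (n(r, o) = (o*r + ((o + 9)*(-7))*o) + r = (o*r + ((9 + o)*(-7))*o) + r = (o*r + (-63 - 7*o)*o) + r = (o*r + o*(-63 - 7*o)) + r = r + o*r + o*(-63 - 7*o))
D(f) = f**2
D(-201) + n(-196, W) = (-201)**2 + (-196 - 63*24 - 7*24**2 + 24*(-196)) = 40401 + (-196 - 1512 - 7*576 - 4704) = 40401 + (-196 - 1512 - 4032 - 4704) = 40401 - 10444 = 29957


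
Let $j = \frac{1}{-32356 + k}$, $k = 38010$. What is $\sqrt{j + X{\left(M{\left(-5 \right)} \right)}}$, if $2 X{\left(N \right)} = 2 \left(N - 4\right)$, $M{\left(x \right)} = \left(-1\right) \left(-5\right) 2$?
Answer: $\frac{5 \sqrt{7672478}}{5654} \approx 2.4495$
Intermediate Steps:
$M{\left(x \right)} = 10$ ($M{\left(x \right)} = 5 \cdot 2 = 10$)
$X{\left(N \right)} = -4 + N$ ($X{\left(N \right)} = \frac{2 \left(N - 4\right)}{2} = \frac{2 \left(-4 + N\right)}{2} = \frac{-8 + 2 N}{2} = -4 + N$)
$j = \frac{1}{5654}$ ($j = \frac{1}{-32356 + 38010} = \frac{1}{5654} \approx 0.00017687$)
$\sqrt{j + X{\left(M{\left(-5 \right)} \right)}} = \sqrt{\frac{1}{5654} + \left(-4 + 10\right)} = \sqrt{\frac{1}{5654} + 6} = \sqrt{\frac{33925}{5654}} = \frac{5 \sqrt{7672478}}{5654}$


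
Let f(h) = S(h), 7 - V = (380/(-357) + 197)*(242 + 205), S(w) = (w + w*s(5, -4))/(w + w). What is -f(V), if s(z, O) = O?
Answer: 3/2 ≈ 1.5000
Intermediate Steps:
S(w) = -3/2 (S(w) = (w + w*(-4))/(w + w) = (w - 4*w)/((2*w)) = (-3*w)*(1/(2*w)) = -3/2)
V = -10421568/119 (V = 7 - (380/(-357) + 197)*(242 + 205) = 7 - (380*(-1/357) + 197)*447 = 7 - (-380/357 + 197)*447 = 7 - 69949*447/357 = 7 - 1*10422401/119 = 7 - 10422401/119 = -10421568/119 ≈ -87576.)
f(h) = -3/2
-f(V) = -1*(-3/2) = 3/2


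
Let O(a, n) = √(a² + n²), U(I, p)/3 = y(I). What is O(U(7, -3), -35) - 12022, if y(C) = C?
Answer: -12022 + 7*√34 ≈ -11981.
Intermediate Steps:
U(I, p) = 3*I
O(U(7, -3), -35) - 12022 = √((3*7)² + (-35)²) - 12022 = √(21² + 1225) - 12022 = √(441 + 1225) - 12022 = √1666 - 12022 = 7*√34 - 12022 = -12022 + 7*√34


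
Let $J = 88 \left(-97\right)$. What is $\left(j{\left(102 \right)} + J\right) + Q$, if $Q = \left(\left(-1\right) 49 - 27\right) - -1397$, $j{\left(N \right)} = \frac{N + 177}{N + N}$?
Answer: $- \frac{490527}{68} \approx -7213.6$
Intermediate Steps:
$J = -8536$
$j{\left(N \right)} = \frac{177 + N}{2 N}$
$Q = 1321$ ($Q = \left(-49 - 27\right) + 1397 = -76 + 1397 = 1321$)
$\left(j{\left(102 \right)} + J\right) + Q = \left(\frac{177 + 102}{2 \cdot 102} - 8536\right) + 1321 = \left(\frac{1}{2} \cdot \frac{1}{102} \cdot 279 - 8536\right) + 1321 = \left(\frac{93}{68} - 8536\right) + 1321 = - \frac{580355}{68} + 1321 = - \frac{490527}{68}$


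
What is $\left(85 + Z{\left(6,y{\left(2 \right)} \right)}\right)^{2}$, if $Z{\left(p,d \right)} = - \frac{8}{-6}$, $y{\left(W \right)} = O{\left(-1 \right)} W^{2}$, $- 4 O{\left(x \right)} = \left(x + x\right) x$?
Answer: $\frac{67081}{9} \approx 7453.4$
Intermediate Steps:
$O{\left(x \right)} = - \frac{x^{2}}{2}$ ($O{\left(x \right)} = - \frac{\left(x + x\right) x}{4} = - \frac{2 x x}{4} = - \frac{2 x^{2}}{4} = - \frac{x^{2}}{2}$)
$y{\left(W \right)} = - \frac{W^{2}}{2}$ ($y{\left(W \right)} = - \frac{\left(-1\right)^{2}}{2} W^{2} = \left(- \frac{1}{2}\right) 1 W^{2} = - \frac{W^{2}}{2}$)
$Z{\left(p,d \right)} = \frac{4}{3}$ ($Z{\left(p,d \right)} = \left(-8\right) \left(- \frac{1}{6}\right) = \frac{4}{3}$)
$\left(85 + Z{\left(6,y{\left(2 \right)} \right)}\right)^{2} = \left(85 + \frac{4}{3}\right)^{2} = \left(\frac{259}{3}\right)^{2} = \frac{67081}{9}$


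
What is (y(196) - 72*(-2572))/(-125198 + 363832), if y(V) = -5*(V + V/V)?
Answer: 184199/238634 ≈ 0.77189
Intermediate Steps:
y(V) = -5 - 5*V (y(V) = -5*(V + 1) = -5*(1 + V) = -5 - 5*V)
(y(196) - 72*(-2572))/(-125198 + 363832) = ((-5 - 5*196) - 72*(-2572))/(-125198 + 363832) = ((-5 - 980) + 185184)/238634 = (-985 + 185184)*(1/238634) = 184199*(1/238634) = 184199/238634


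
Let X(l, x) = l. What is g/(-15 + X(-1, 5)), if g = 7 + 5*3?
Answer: -11/8 ≈ -1.3750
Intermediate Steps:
g = 22 (g = 7 + 15 = 22)
g/(-15 + X(-1, 5)) = 22/(-15 - 1) = 22/(-16) = 22*(-1/16) = -11/8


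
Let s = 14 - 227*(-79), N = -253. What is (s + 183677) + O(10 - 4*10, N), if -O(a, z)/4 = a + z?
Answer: 202756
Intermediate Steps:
s = 17947 (s = 14 + 17933 = 17947)
O(a, z) = -4*a - 4*z (O(a, z) = -4*(a + z) = -4*a - 4*z)
(s + 183677) + O(10 - 4*10, N) = (17947 + 183677) + (-4*(10 - 4*10) - 4*(-253)) = 201624 + (-4*(10 - 40) + 1012) = 201624 + (-4*(-30) + 1012) = 201624 + (120 + 1012) = 201624 + 1132 = 202756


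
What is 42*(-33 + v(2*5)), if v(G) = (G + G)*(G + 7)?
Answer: 12894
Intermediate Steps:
v(G) = 2*G*(7 + G) (v(G) = (2*G)*(7 + G) = 2*G*(7 + G))
42*(-33 + v(2*5)) = 42*(-33 + 2*(2*5)*(7 + 2*5)) = 42*(-33 + 2*10*(7 + 10)) = 42*(-33 + 2*10*17) = 42*(-33 + 340) = 42*307 = 12894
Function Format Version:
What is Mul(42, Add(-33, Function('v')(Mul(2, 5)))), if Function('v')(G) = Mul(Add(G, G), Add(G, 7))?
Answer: 12894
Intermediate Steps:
Function('v')(G) = Mul(2, G, Add(7, G)) (Function('v')(G) = Mul(Mul(2, G), Add(7, G)) = Mul(2, G, Add(7, G)))
Mul(42, Add(-33, Function('v')(Mul(2, 5)))) = Mul(42, Add(-33, Mul(2, Mul(2, 5), Add(7, Mul(2, 5))))) = Mul(42, Add(-33, Mul(2, 10, Add(7, 10)))) = Mul(42, Add(-33, Mul(2, 10, 17))) = Mul(42, Add(-33, 340)) = Mul(42, 307) = 12894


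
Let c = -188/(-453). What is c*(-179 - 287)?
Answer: -87608/453 ≈ -193.40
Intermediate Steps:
c = 188/453 (c = -188*(-1/453) = 188/453 ≈ 0.41501)
c*(-179 - 287) = 188*(-179 - 287)/453 = (188/453)*(-466) = -87608/453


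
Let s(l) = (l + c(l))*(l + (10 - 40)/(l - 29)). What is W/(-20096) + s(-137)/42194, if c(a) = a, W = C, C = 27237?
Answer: -966387175/2069948288 ≈ -0.46687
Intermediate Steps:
W = 27237
s(l) = 2*l*(l - 30/(-29 + l)) (s(l) = (l + l)*(l + (10 - 40)/(l - 29)) = (2*l)*(l - 30/(-29 + l)) = 2*l*(l - 30/(-29 + l)))
W/(-20096) + s(-137)/42194 = 27237/(-20096) + (2*(-137)*(-30 + (-137)² - 29*(-137))/(-29 - 137))/42194 = 27237*(-1/20096) + (2*(-137)*(-30 + 18769 + 3973)/(-166))*(1/42194) = -27237/20096 + (2*(-137)*(-1/166)*22712)*(1/42194) = -27237/20096 + (3111544/83)*(1/42194) = -27237/20096 + 91516/103003 = -966387175/2069948288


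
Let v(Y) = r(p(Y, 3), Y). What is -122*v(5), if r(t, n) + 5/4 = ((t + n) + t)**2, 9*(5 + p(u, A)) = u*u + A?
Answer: -4819/162 ≈ -29.747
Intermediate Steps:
p(u, A) = -5 + A/9 + u**2/9 (p(u, A) = -5 + (u*u + A)/9 = -5 + (u**2 + A)/9 = -5 + (A + u**2)/9 = -5 + (A/9 + u**2/9) = -5 + A/9 + u**2/9)
r(t, n) = -5/4 + (n + 2*t)**2 (r(t, n) = -5/4 + ((t + n) + t)**2 = -5/4 + ((n + t) + t)**2 = -5/4 + (n + 2*t)**2)
v(Y) = -5/4 + (-28/3 + Y + 2*Y**2/9)**2 (v(Y) = -5/4 + (Y + 2*(-5 + (1/9)*3 + Y**2/9))**2 = -5/4 + (Y + 2*(-5 + 1/3 + Y**2/9))**2 = -5/4 + (Y + 2*(-14/3 + Y**2/9))**2 = -5/4 + (Y + (-28/3 + 2*Y**2/9))**2 = -5/4 + (-28/3 + Y + 2*Y**2/9)**2)
-122*v(5) = -122*(-5/4 + (-84 + 2*5**2 + 9*5)**2/81) = -122*(-5/4 + (-84 + 2*25 + 45)**2/81) = -122*(-5/4 + (-84 + 50 + 45)**2/81) = -122*(-5/4 + (1/81)*11**2) = -122*(-5/4 + (1/81)*121) = -122*(-5/4 + 121/81) = -122*79/324 = -4819/162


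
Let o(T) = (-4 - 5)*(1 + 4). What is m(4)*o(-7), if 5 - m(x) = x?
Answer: -45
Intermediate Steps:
m(x) = 5 - x
o(T) = -45 (o(T) = -9*5 = -45)
m(4)*o(-7) = (5 - 1*4)*(-45) = (5 - 4)*(-45) = 1*(-45) = -45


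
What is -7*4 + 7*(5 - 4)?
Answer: -21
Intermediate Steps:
-7*4 + 7*(5 - 4) = -28 + 7*1 = -28 + 7 = -21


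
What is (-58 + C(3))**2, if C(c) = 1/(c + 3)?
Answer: 120409/36 ≈ 3344.7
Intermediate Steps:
C(c) = 1/(3 + c)
(-58 + C(3))**2 = (-58 + 1/(3 + 3))**2 = (-58 + 1/6)**2 = (-347/6)**2 = 120409/36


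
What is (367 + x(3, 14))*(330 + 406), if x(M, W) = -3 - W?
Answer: 257600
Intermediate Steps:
(367 + x(3, 14))*(330 + 406) = (367 + (-3 - 1*14))*(330 + 406) = (367 + (-3 - 14))*736 = (367 - 17)*736 = 350*736 = 257600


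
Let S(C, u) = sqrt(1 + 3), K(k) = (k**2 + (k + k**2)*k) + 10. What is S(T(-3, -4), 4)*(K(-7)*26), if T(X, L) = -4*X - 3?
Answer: -12220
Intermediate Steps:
T(X, L) = -3 - 4*X
K(k) = 10 + k**2 + k*(k + k**2) (K(k) = (k**2 + k*(k + k**2)) + 10 = 10 + k**2 + k*(k + k**2))
S(C, u) = 2 (S(C, u) = sqrt(4) = 2)
S(T(-3, -4), 4)*(K(-7)*26) = 2*((10 + (-7)**3 + 2*(-7)**2)*26) = 2*((10 - 343 + 2*49)*26) = 2*((10 - 343 + 98)*26) = 2*(-235*26) = 2*(-6110) = -12220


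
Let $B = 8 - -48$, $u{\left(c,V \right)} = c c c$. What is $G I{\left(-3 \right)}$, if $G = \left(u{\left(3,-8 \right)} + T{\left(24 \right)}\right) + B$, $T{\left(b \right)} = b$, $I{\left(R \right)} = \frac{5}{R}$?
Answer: $- \frac{535}{3} \approx -178.33$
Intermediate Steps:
$u{\left(c,V \right)} = c^{3}$ ($u{\left(c,V \right)} = c^{2} c = c^{3}$)
$B = 56$ ($B = 8 + 48 = 56$)
$G = 107$ ($G = \left(3^{3} + 24\right) + 56 = \left(27 + 24\right) + 56 = 51 + 56 = 107$)
$G I{\left(-3 \right)} = 107 \frac{5}{-3} = 107 \cdot 5 \left(- \frac{1}{3}\right) = 107 \left(- \frac{5}{3}\right) = - \frac{535}{3}$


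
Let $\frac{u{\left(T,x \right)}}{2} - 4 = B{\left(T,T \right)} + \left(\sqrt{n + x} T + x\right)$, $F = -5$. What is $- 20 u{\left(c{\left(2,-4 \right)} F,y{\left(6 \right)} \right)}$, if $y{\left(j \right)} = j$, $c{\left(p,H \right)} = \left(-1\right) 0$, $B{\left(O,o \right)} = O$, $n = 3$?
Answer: $-400$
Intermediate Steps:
$c{\left(p,H \right)} = 0$
$u{\left(T,x \right)} = 8 + 2 T + 2 x + 2 T \sqrt{3 + x}$ ($u{\left(T,x \right)} = 8 + 2 \left(T + \left(\sqrt{3 + x} T + x\right)\right) = 8 + 2 \left(T + \left(T \sqrt{3 + x} + x\right)\right) = 8 + 2 \left(T + \left(x + T \sqrt{3 + x}\right)\right) = 8 + 2 \left(T + x + T \sqrt{3 + x}\right) = 8 + \left(2 T + 2 x + 2 T \sqrt{3 + x}\right) = 8 + 2 T + 2 x + 2 T \sqrt{3 + x}$)
$- 20 u{\left(c{\left(2,-4 \right)} F,y{\left(6 \right)} \right)} = - 20 \left(8 + 2 \cdot 0 \left(-5\right) + 2 \cdot 6 + 2 \cdot 0 \left(-5\right) \sqrt{3 + 6}\right) = - 20 \left(8 + 2 \cdot 0 + 12 + 2 \cdot 0 \sqrt{9}\right) = - 20 \left(8 + 0 + 12 + 2 \cdot 0 \cdot 3\right) = - 20 \left(8 + 0 + 12 + 0\right) = \left(-20\right) 20 = -400$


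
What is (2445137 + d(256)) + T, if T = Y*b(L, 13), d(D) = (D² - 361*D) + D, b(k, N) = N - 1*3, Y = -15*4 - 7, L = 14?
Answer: 2417843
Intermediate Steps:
Y = -67 (Y = -60 - 7 = -67)
b(k, N) = -3 + N (b(k, N) = N - 3 = -3 + N)
d(D) = D² - 360*D
T = -670 (T = -67*(-3 + 13) = -67*10 = -670)
(2445137 + d(256)) + T = (2445137 + 256*(-360 + 256)) - 670 = (2445137 + 256*(-104)) - 670 = (2445137 - 26624) - 670 = 2418513 - 670 = 2417843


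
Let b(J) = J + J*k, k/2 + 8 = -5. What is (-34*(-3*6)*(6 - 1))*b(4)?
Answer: -306000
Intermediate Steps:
k = -26 (k = -16 + 2*(-5) = -16 - 10 = -26)
b(J) = -25*J (b(J) = J + J*(-26) = J - 26*J = -25*J)
(-34*(-3*6)*(6 - 1))*b(4) = (-34*(-3*6)*(6 - 1))*(-25*4) = -(-612)*5*(-100) = -34*(-90)*(-100) = 3060*(-100) = -306000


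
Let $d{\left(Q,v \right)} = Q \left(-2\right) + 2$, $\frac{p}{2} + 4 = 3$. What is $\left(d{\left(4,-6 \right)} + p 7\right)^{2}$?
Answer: $400$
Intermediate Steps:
$p = -2$ ($p = -8 + 2 \cdot 3 = -8 + 6 = -2$)
$d{\left(Q,v \right)} = 2 - 2 Q$ ($d{\left(Q,v \right)} = - 2 Q + 2 = 2 - 2 Q$)
$\left(d{\left(4,-6 \right)} + p 7\right)^{2} = \left(\left(2 - 8\right) - 14\right)^{2} = \left(-6 - 14\right)^{2} = \left(-20\right)^{2} = 400$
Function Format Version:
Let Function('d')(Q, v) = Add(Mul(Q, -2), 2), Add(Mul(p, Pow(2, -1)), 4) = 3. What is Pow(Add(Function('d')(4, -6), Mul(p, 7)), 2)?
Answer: 400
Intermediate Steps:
p = -2 (p = Add(-8, Mul(2, 3)) = Add(-8, 6) = -2)
Function('d')(Q, v) = Add(2, Mul(-2, Q)) (Function('d')(Q, v) = Add(Mul(-2, Q), 2) = Add(2, Mul(-2, Q)))
Pow(Add(Function('d')(4, -6), Mul(p, 7)), 2) = Pow(Add(Add(2, Mul(-2, 4)), Mul(-2, 7)), 2) = Pow(Add(Add(2, -8), -14), 2) = Pow(Add(-6, -14), 2) = Pow(-20, 2) = 400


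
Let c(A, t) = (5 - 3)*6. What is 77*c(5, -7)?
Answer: 924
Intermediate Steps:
c(A, t) = 12 (c(A, t) = 2*6 = 12)
77*c(5, -7) = 77*12 = 924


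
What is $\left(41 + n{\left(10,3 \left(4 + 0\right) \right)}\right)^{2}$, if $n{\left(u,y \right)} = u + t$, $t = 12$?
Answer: $3969$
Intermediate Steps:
$n{\left(u,y \right)} = 12 + u$ ($n{\left(u,y \right)} = u + 12 = 12 + u$)
$\left(41 + n{\left(10,3 \left(4 + 0\right) \right)}\right)^{2} = \left(41 + \left(12 + 10\right)\right)^{2} = \left(41 + 22\right)^{2} = 63^{2} = 3969$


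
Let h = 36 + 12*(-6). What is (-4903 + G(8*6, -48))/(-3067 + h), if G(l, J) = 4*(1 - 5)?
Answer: 4919/3103 ≈ 1.5852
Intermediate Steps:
G(l, J) = -16 (G(l, J) = 4*(-4) = -16)
h = -36 (h = 36 - 72 = -36)
(-4903 + G(8*6, -48))/(-3067 + h) = (-4903 - 16)/(-3067 - 36) = -4919/(-3103) = -4919*(-1/3103) = 4919/3103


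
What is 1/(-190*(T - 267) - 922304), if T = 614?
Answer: -1/988234 ≈ -1.0119e-6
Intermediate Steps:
1/(-190*(T - 267) - 922304) = 1/(-190*(614 - 267) - 922304) = 1/(-190*347 - 922304) = 1/(-65930 - 922304) = 1/(-988234) = -1/988234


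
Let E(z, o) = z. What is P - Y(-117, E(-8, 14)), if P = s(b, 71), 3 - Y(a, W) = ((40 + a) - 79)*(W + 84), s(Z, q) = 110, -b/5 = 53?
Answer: -11749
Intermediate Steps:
b = -265 (b = -5*53 = -265)
Y(a, W) = 3 - (-39 + a)*(84 + W) (Y(a, W) = 3 - ((40 + a) - 79)*(W + 84) = 3 - (-39 + a)*(84 + W))
P = 110
P - Y(-117, E(-8, 14)) = 110 - (3279 - 84*(-117) + 39*(-8) - 1*(-8)*(-117)) = 110 - (3279 + 9828 - 312 - 936) = 110 - 1*11859 = 110 - 11859 = -11749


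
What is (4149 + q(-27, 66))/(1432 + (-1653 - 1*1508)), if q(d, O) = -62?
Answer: -4087/1729 ≈ -2.3638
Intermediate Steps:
(4149 + q(-27, 66))/(1432 + (-1653 - 1*1508)) = (4149 - 62)/(1432 + (-1653 - 1*1508)) = 4087/(1432 + (-1653 - 1508)) = 4087/(1432 - 3161) = 4087/(-1729) = 4087*(-1/1729) = -4087/1729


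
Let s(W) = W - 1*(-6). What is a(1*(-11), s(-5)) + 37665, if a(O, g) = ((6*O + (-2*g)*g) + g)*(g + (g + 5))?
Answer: 37196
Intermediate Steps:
s(W) = 6 + W (s(W) = W + 6 = 6 + W)
a(O, g) = (5 + 2*g)*(g - 2*g**2 + 6*O) (a(O, g) = ((6*O - 2*g**2) + g)*(g + (5 + g)) = ((-2*g**2 + 6*O) + g)*(5 + 2*g) = (g - 2*g**2 + 6*O)*(5 + 2*g) = (5 + 2*g)*(g - 2*g**2 + 6*O))
a(1*(-11), s(-5)) + 37665 = (-8*(6 - 5)**2 - 4*(6 - 5)**3 + 5*(6 - 5) + 30*(1*(-11)) + 12*(1*(-11))*(6 - 5)) + 37665 = (-8*1**2 - 4*1**3 + 5*1 + 30*(-11) + 12*(-11)*1) + 37665 = (-8*1 - 4*1 + 5 - 330 - 132) + 37665 = (-8 - 4 + 5 - 330 - 132) + 37665 = -469 + 37665 = 37196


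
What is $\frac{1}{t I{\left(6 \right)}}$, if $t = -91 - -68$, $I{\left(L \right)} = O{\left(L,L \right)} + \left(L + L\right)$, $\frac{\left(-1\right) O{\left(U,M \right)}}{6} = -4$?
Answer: $- \frac{1}{828} \approx -0.0012077$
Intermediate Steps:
$O{\left(U,M \right)} = 24$ ($O{\left(U,M \right)} = \left(-6\right) \left(-4\right) = 24$)
$I{\left(L \right)} = 24 + 2 L$ ($I{\left(L \right)} = 24 + \left(L + L\right) = 24 + 2 L$)
$t = -23$ ($t = -91 + 68 = -23$)
$\frac{1}{t I{\left(6 \right)}} = \frac{1}{\left(-23\right) \left(24 + 2 \cdot 6\right)} = \frac{1}{\left(-23\right) \left(24 + 12\right)} = \frac{1}{\left(-23\right) 36} = \frac{1}{-828} = - \frac{1}{828}$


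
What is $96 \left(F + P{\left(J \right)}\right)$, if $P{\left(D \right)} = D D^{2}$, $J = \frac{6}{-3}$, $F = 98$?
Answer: $8640$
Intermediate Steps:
$J = -2$ ($J = 6 \left(- \frac{1}{3}\right) = -2$)
$P{\left(D \right)} = D^{3}$
$96 \left(F + P{\left(J \right)}\right) = 96 \left(98 + \left(-2\right)^{3}\right) = 96 \left(98 - 8\right) = 96 \cdot 90 = 8640$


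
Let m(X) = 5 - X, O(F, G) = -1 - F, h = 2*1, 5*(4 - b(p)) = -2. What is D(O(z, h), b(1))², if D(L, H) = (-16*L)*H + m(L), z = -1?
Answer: 25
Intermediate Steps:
b(p) = 22/5 (b(p) = 4 - ⅕*(-2) = 4 + ⅖ = 22/5)
h = 2
D(L, H) = 5 - L - 16*H*L (D(L, H) = (-16*L)*H + (5 - L) = -16*H*L + (5 - L) = 5 - L - 16*H*L)
D(O(z, h), b(1))² = (5 - (-1 - 1*(-1)) - 16*22/5*(-1 - 1*(-1)))² = (5 - (-1 + 1) - 16*22/5*(-1 + 1))² = (5 - 1*0 - 16*22/5*0)² = (5 + 0 + 0)² = 5² = 25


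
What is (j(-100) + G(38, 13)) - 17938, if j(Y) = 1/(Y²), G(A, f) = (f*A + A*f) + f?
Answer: -169369999/10000 ≈ -16937.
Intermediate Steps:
G(A, f) = f + 2*A*f (G(A, f) = (A*f + A*f) + f = 2*A*f + f = f + 2*A*f)
j(Y) = Y⁻²
(j(-100) + G(38, 13)) - 17938 = ((-100)⁻² + 13*(1 + 2*38)) - 17938 = (1/10000 + 13*(1 + 76)) - 17938 = (1/10000 + 13*77) - 17938 = (1/10000 + 1001) - 17938 = 10010001/10000 - 17938 = -169369999/10000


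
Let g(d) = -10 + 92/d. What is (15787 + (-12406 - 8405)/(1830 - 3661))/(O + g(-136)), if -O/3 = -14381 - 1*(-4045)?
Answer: 983511472/1929707379 ≈ 0.50967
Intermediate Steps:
O = 31008 (O = -3*(-14381 - 1*(-4045)) = -3*(-14381 + 4045) = -3*(-10336) = 31008)
(15787 + (-12406 - 8405)/(1830 - 3661))/(O + g(-136)) = (15787 + (-12406 - 8405)/(1830 - 3661))/(31008 + (-10 + 92/(-136))) = (15787 - 20811/(-1831))/(31008 + (-10 + 92*(-1/136))) = (15787 - 20811*(-1/1831))/(31008 + (-10 - 23/34)) = (15787 + 20811/1831)/(31008 - 363/34) = 28926808/(1831*(1053909/34)) = (28926808/1831)*(34/1053909) = 983511472/1929707379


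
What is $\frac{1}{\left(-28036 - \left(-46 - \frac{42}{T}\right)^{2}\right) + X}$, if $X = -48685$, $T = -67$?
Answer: $- \frac{4489}{353642169} \approx -1.2694 \cdot 10^{-5}$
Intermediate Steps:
$\frac{1}{\left(-28036 - \left(-46 - \frac{42}{T}\right)^{2}\right) + X} = \frac{1}{\left(-28036 - \left(-46 - \frac{42}{-67}\right)^{2}\right) - 48685} = \frac{1}{\left(-28036 - \left(-46 - - \frac{42}{67}\right)^{2}\right) - 48685} = \frac{1}{\left(-28036 - \left(-46 + \frac{42}{67}\right)^{2}\right) - 48685} = \frac{1}{\left(-28036 - \left(- \frac{3040}{67}\right)^{2}\right) - 48685} = \frac{1}{\left(-28036 - \frac{9241600}{4489}\right) - 48685} = \frac{1}{- \frac{135095204}{4489} - 48685} = \frac{1}{- \frac{353642169}{4489}} = - \frac{4489}{353642169}$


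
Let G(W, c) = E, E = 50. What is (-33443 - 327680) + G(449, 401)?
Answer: -361073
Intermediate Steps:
G(W, c) = 50
(-33443 - 327680) + G(449, 401) = (-33443 - 327680) + 50 = -361123 + 50 = -361073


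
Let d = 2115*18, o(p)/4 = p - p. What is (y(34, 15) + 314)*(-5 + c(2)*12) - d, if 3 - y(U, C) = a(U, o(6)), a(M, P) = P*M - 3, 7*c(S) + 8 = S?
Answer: -300730/7 ≈ -42961.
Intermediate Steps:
o(p) = 0 (o(p) = 4*(p - p) = 4*0 = 0)
d = 38070
c(S) = -8/7 + S/7
a(M, P) = -3 + M*P (a(M, P) = M*P - 3 = -3 + M*P)
y(U, C) = 6 (y(U, C) = 3 - (-3 + U*0) = 3 - (-3 + 0) = 3 - 1*(-3) = 3 + 3 = 6)
(y(34, 15) + 314)*(-5 + c(2)*12) - d = (6 + 314)*(-5 + (-8/7 + (1/7)*2)*12) - 1*38070 = 320*(-5 + (-8/7 + 2/7)*12) - 38070 = 320*(-5 - 6/7*12) - 38070 = 320*(-5 - 72/7) - 38070 = 320*(-107/7) - 38070 = -34240/7 - 38070 = -300730/7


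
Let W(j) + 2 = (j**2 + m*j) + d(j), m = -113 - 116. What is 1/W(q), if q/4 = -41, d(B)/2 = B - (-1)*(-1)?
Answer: 1/64120 ≈ 1.5596e-5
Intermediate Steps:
d(B) = -2 + 2*B (d(B) = 2*(B - (-1)*(-1)) = 2*(B - 1*1) = 2*(B - 1) = 2*(-1 + B) = -2 + 2*B)
m = -229
q = -164 (q = 4*(-41) = -164)
W(j) = -4 + j**2 - 227*j (W(j) = -2 + ((j**2 - 229*j) + (-2 + 2*j)) = -2 + (-2 + j**2 - 227*j) = -4 + j**2 - 227*j)
1/W(q) = 1/(-4 + (-164)**2 - 227*(-164)) = 1/(-4 + 26896 + 37228) = 1/64120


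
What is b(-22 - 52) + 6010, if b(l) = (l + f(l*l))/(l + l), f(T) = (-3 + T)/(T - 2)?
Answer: 4869413123/810152 ≈ 6010.5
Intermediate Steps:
f(T) = (-3 + T)/(-2 + T)
b(l) = (l + (-3 + l²)/(-2 + l²))/(2*l) (b(l) = (l + (-3 + l*l)/(-2 + l*l))/(l + l) = (l + (-3 + l²)/(-2 + l²))/((2*l)) = (l + (-3 + l²)/(-2 + l²))*(1/(2*l)) = (l + (-3 + l²)/(-2 + l²))/(2*l))
b(-22 - 52) + 6010 = (-3 + (-22 - 52)² + (-22 - 52)*(-2 + (-22 - 52)²))/(2*(-22 - 52)*(-2 + (-22 - 52)²)) + 6010 = (½)*(-3 + (-74)² - 74*(-2 + (-74)²))/(-74*(-2 + (-74)²)) + 6010 = (½)*(-1/74)*(-3 + 5476 - 74*(-2 + 5476))/(-2 + 5476) + 6010 = (½)*(-1/74)*(-3 + 5476 - 74*5474)/5474 + 6010 = (½)*(-1/74)*(1/5474)*(-3 + 5476 - 405076) + 6010 = (½)*(-1/74)*(1/5474)*(-399603) + 6010 = 399603/810152 + 6010 = 4869413123/810152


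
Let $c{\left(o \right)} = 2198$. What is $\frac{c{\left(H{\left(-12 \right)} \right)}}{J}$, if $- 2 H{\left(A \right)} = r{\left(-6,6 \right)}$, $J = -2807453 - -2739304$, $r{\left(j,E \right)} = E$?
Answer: $- \frac{2198}{68149} \approx -0.032253$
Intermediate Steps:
$J = -68149$ ($J = -2807453 + 2739304 = -68149$)
$H{\left(A \right)} = -3$ ($H{\left(A \right)} = \left(- \frac{1}{2}\right) 6 = -3$)
$\frac{c{\left(H{\left(-12 \right)} \right)}}{J} = \frac{2198}{-68149} = 2198 \left(- \frac{1}{68149}\right) = - \frac{2198}{68149}$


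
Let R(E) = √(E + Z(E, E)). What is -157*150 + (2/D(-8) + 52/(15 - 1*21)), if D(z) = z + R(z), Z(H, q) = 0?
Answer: -212030/9 - I*√2/18 ≈ -23559.0 - 0.078567*I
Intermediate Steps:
R(E) = √E (R(E) = √(E + 0) = √E)
D(z) = z + √z
-157*150 + (2/D(-8) + 52/(15 - 1*21)) = -157*150 + (2/(-8 + √(-8)) + 52/(15 - 1*21)) = -23550 + (2/(-8 + 2*I*√2) + 52/(15 - 21)) = -23550 + (2/(-8 + 2*I*√2) + 52/(-6)) = -23550 + (2/(-8 + 2*I*√2) + 52*(-⅙)) = -23550 + (2/(-8 + 2*I*√2) - 26/3) = -23550 + (-26/3 + 2/(-8 + 2*I*√2)) = -70676/3 + 2/(-8 + 2*I*√2)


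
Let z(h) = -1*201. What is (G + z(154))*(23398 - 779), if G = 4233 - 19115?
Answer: -341162377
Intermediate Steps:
G = -14882
z(h) = -201
(G + z(154))*(23398 - 779) = (-14882 - 201)*(23398 - 779) = -15083*22619 = -341162377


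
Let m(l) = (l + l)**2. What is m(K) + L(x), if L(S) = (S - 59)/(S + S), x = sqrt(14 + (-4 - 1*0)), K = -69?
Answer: 38089/2 - 59*sqrt(10)/20 ≈ 19035.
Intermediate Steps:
x = sqrt(10) (x = sqrt(14 + (-4 + 0)) = sqrt(14 - 4) = sqrt(10) ≈ 3.1623)
m(l) = 4*l**2 (m(l) = (2*l)**2 = 4*l**2)
L(S) = (-59 + S)/(2*S) (L(S) = (-59 + S)/((2*S)) = (-59 + S)*(1/(2*S)) = (-59 + S)/(2*S))
m(K) + L(x) = 4*(-69)**2 + (-59 + sqrt(10))/(2*(sqrt(10))) = 4*4761 + (sqrt(10)/10)*(-59 + sqrt(10))/2 = 19044 + sqrt(10)*(-59 + sqrt(10))/20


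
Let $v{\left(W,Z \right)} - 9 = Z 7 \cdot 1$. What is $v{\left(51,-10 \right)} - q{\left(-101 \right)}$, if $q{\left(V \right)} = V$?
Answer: $40$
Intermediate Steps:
$v{\left(W,Z \right)} = 9 + 7 Z$ ($v{\left(W,Z \right)} = 9 + Z 7 \cdot 1 = 9 + 7 Z 1 = 9 + 7 Z$)
$v{\left(51,-10 \right)} - q{\left(-101 \right)} = \left(9 + 7 \left(-10\right)\right) - -101 = \left(9 - 70\right) + 101 = -61 + 101 = 40$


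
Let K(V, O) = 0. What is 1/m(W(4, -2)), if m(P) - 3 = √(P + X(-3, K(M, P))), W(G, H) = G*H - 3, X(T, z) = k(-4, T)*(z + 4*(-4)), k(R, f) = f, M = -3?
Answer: -3/28 + √37/28 ≈ 0.11010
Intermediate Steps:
X(T, z) = T*(-16 + z) (X(T, z) = T*(z + 4*(-4)) = T*(z - 16) = T*(-16 + z))
W(G, H) = -3 + G*H
m(P) = 3 + √(48 + P) (m(P) = 3 + √(P - 3*(-16 + 0)) = 3 + √(P - 3*(-16)) = 3 + √(P + 48) = 3 + √(48 + P))
1/m(W(4, -2)) = 1/(3 + √(48 + (-3 + 4*(-2)))) = 1/(3 + √(48 + (-3 - 8))) = 1/(3 + √(48 - 11)) = 1/(3 + √37)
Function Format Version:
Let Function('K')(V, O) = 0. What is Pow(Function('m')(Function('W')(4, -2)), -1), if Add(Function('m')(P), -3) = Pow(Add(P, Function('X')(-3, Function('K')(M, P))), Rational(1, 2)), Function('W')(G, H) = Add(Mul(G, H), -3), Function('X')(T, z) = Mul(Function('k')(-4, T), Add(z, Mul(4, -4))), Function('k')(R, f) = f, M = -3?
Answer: Add(Rational(-3, 28), Mul(Rational(1, 28), Pow(37, Rational(1, 2)))) ≈ 0.11010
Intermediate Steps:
Function('X')(T, z) = Mul(T, Add(-16, z)) (Function('X')(T, z) = Mul(T, Add(z, Mul(4, -4))) = Mul(T, Add(z, -16)) = Mul(T, Add(-16, z)))
Function('W')(G, H) = Add(-3, Mul(G, H))
Function('m')(P) = Add(3, Pow(Add(48, P), Rational(1, 2))) (Function('m')(P) = Add(3, Pow(Add(P, Mul(-3, Add(-16, 0))), Rational(1, 2))) = Add(3, Pow(Add(P, Mul(-3, -16)), Rational(1, 2))) = Add(3, Pow(Add(P, 48), Rational(1, 2))) = Add(3, Pow(Add(48, P), Rational(1, 2))))
Pow(Function('m')(Function('W')(4, -2)), -1) = Pow(Add(3, Pow(Add(48, Add(-3, Mul(4, -2))), Rational(1, 2))), -1) = Pow(Add(3, Pow(Add(48, Add(-3, -8)), Rational(1, 2))), -1) = Pow(Add(3, Pow(Add(48, -11), Rational(1, 2))), -1) = Pow(Add(3, Pow(37, Rational(1, 2))), -1)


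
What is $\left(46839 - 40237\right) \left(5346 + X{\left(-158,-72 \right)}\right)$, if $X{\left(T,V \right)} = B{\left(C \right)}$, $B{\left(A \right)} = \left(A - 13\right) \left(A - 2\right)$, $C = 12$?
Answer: $35228272$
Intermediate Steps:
$B{\left(A \right)} = \left(-13 + A\right) \left(-2 + A\right)$
$X{\left(T,V \right)} = -10$ ($X{\left(T,V \right)} = 26 + 12^{2} - 180 = 26 + 144 - 180 = -10$)
$\left(46839 - 40237\right) \left(5346 + X{\left(-158,-72 \right)}\right) = \left(46839 - 40237\right) \left(5346 - 10\right) = 6602 \cdot 5336 = 35228272$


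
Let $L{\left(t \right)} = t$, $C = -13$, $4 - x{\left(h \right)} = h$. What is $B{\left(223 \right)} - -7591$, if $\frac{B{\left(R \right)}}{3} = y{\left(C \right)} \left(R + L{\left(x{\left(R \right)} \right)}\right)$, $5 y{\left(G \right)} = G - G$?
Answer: $7591$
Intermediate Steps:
$x{\left(h \right)} = 4 - h$
$y{\left(G \right)} = 0$ ($y{\left(G \right)} = \frac{G - G}{5} = \frac{1}{5} \cdot 0 = 0$)
$B{\left(R \right)} = 0$ ($B{\left(R \right)} = 3 \cdot 0 \left(R - \left(-4 + R\right)\right) = 3 \cdot 0 \cdot 4 = 3 \cdot 0 = 0$)
$B{\left(223 \right)} - -7591 = 0 - -7591 = 0 + 7591 = 7591$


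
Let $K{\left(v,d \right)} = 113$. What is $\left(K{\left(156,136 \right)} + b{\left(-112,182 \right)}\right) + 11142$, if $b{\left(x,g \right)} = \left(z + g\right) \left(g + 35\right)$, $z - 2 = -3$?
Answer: $50532$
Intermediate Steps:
$z = -1$ ($z = 2 - 3 = -1$)
$b{\left(x,g \right)} = \left(-1 + g\right) \left(35 + g\right)$ ($b{\left(x,g \right)} = \left(-1 + g\right) \left(g + 35\right) = \left(-1 + g\right) \left(35 + g\right)$)
$\left(K{\left(156,136 \right)} + b{\left(-112,182 \right)}\right) + 11142 = \left(113 + \left(-35 + 182^{2} + 34 \cdot 182\right)\right) + 11142 = \left(113 + \left(-35 + 33124 + 6188\right)\right) + 11142 = \left(113 + 39277\right) + 11142 = 39390 + 11142 = 50532$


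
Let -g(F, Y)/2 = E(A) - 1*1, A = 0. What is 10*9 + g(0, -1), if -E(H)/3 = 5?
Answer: 122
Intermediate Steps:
E(H) = -15 (E(H) = -3*5 = -15)
g(F, Y) = 32 (g(F, Y) = -2*(-15 - 1*1) = -2*(-15 - 1) = -2*(-16) = 32)
10*9 + g(0, -1) = 10*9 + 32 = 90 + 32 = 122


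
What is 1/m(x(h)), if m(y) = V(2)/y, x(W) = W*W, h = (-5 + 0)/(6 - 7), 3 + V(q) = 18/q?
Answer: 25/6 ≈ 4.1667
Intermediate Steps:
V(q) = -3 + 18/q
h = 5 (h = -5/(-1) = -5*(-1) = 5)
x(W) = W**2
m(y) = 6/y (m(y) = (-3 + 18/2)/y = (-3 + 18*(1/2))/y = (-3 + 9)/y = 6/y)
1/m(x(h)) = 1/(6/(5**2)) = 1/(6/25) = 25/6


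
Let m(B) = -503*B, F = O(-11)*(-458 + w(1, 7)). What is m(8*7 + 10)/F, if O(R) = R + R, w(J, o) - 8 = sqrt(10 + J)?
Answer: -679050/202489 - 1509*sqrt(11)/202489 ≈ -3.3782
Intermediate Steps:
w(J, o) = 8 + sqrt(10 + J)
O(R) = 2*R
F = 9900 - 22*sqrt(11) (F = (2*(-11))*(-458 + (8 + sqrt(10 + 1))) = -22*(-458 + (8 + sqrt(11))) = -22*(-450 + sqrt(11)) = 9900 - 22*sqrt(11) ≈ 9827.0)
m(8*7 + 10)/F = (-503*(8*7 + 10))/(9900 - 22*sqrt(11)) = (-503*(56 + 10))/(9900 - 22*sqrt(11)) = (-503*66)/(9900 - 22*sqrt(11)) = -33198/(9900 - 22*sqrt(11))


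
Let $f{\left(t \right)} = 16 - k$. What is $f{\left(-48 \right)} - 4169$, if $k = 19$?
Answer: $-4172$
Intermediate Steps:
$f{\left(t \right)} = -3$ ($f{\left(t \right)} = 16 - 19 = -3$)
$f{\left(-48 \right)} - 4169 = -3 - 4169 = -4172$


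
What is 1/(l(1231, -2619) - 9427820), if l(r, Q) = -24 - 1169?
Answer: -1/9429013 ≈ -1.0606e-7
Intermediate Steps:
l(r, Q) = -1193
1/(l(1231, -2619) - 9427820) = 1/(-1193 - 9427820) = 1/(-9429013) = -1/9429013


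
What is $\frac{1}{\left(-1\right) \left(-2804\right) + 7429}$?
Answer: $\frac{1}{10233} \approx 9.7723 \cdot 10^{-5}$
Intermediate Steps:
$\frac{1}{\left(-1\right) \left(-2804\right) + 7429} = \frac{1}{2804 + 7429} = \frac{1}{10233}$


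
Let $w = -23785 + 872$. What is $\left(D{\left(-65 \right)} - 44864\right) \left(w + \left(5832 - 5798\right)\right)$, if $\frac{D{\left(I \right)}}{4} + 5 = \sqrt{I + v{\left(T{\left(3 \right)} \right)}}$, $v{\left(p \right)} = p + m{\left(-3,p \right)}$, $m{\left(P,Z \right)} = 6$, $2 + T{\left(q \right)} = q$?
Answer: $1026901036 - 91516 i \sqrt{58} \approx 1.0269 \cdot 10^{9} - 6.9697 \cdot 10^{5} i$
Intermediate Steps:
$T{\left(q \right)} = -2 + q$
$v{\left(p \right)} = 6 + p$ ($v{\left(p \right)} = p + 6 = 6 + p$)
$w = -22913$
$D{\left(I \right)} = -20 + 4 \sqrt{7 + I}$ ($D{\left(I \right)} = -20 + 4 \sqrt{I + \left(6 + \left(-2 + 3\right)\right)} = -20 + 4 \sqrt{I + \left(6 + 1\right)} = -20 + 4 \sqrt{I + 7} = -20 + 4 \sqrt{7 + I}$)
$\left(D{\left(-65 \right)} - 44864\right) \left(w + \left(5832 - 5798\right)\right) = \left(\left(-20 + 4 \sqrt{7 - 65}\right) - 44864\right) \left(-22913 + \left(5832 - 5798\right)\right) = \left(\left(-20 + 4 \sqrt{-58}\right) - 44864\right) \left(-22913 + 34\right) = \left(\left(-20 + 4 i \sqrt{58}\right) - 44864\right) \left(-22879\right) = \left(-44884 + 4 i \sqrt{58}\right) \left(-22879\right) = 1026901036 - 91516 i \sqrt{58}$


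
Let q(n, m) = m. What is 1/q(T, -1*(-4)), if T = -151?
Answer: ¼ ≈ 0.25000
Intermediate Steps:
1/q(T, -1*(-4)) = 1/(-1*(-4)) = 1/4 = ¼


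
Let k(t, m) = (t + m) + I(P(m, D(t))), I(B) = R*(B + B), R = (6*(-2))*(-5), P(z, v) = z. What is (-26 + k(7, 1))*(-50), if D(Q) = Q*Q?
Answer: -5100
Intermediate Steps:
D(Q) = Q²
R = 60 (R = -12*(-5) = 60)
I(B) = 120*B (I(B) = 60*(B + B) = 60*(2*B) = 120*B)
k(t, m) = t + 121*m (k(t, m) = (t + m) + 120*m = (m + t) + 120*m = t + 121*m)
(-26 + k(7, 1))*(-50) = (-26 + (7 + 121*1))*(-50) = (-26 + (7 + 121))*(-50) = (-26 + 128)*(-50) = 102*(-50) = -5100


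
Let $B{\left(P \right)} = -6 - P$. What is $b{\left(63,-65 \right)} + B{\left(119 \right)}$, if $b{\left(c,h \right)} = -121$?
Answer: $-246$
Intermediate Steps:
$b{\left(63,-65 \right)} + B{\left(119 \right)} = -121 - 125 = -246$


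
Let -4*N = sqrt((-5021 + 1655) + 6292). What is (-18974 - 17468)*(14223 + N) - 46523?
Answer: -518361089 + 18221*sqrt(2926)/2 ≈ -5.1787e+8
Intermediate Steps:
N = -sqrt(2926)/4 (N = -sqrt((-5021 + 1655) + 6292)/4 = -sqrt(-3366 + 6292)/4 = -sqrt(2926)/4 ≈ -13.523)
(-18974 - 17468)*(14223 + N) - 46523 = (-18974 - 17468)*(14223 - sqrt(2926)/4) - 46523 = -36442*(14223 - sqrt(2926)/4) - 46523 = (-518314566 + 18221*sqrt(2926)/2) - 46523 = -518361089 + 18221*sqrt(2926)/2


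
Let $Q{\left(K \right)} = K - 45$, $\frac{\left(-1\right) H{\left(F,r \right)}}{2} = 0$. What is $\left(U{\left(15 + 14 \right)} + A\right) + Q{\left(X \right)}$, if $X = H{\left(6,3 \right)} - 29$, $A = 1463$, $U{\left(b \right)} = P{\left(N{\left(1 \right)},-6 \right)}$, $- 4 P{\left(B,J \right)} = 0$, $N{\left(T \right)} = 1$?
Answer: $1389$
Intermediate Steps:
$P{\left(B,J \right)} = 0$ ($P{\left(B,J \right)} = \left(- \frac{1}{4}\right) 0 = 0$)
$H{\left(F,r \right)} = 0$ ($H{\left(F,r \right)} = \left(-2\right) 0 = 0$)
$U{\left(b \right)} = 0$
$X = -29$ ($X = 0 - 29 = -29$)
$Q{\left(K \right)} = -45 + K$ ($Q{\left(K \right)} = K - 45 = -45 + K$)
$\left(U{\left(15 + 14 \right)} + A\right) + Q{\left(X \right)} = \left(0 + 1463\right) - 74 = 1463 - 74 = 1389$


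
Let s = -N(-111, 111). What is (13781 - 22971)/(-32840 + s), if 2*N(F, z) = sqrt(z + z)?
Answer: 603599200/2156931089 - 9190*sqrt(222)/2156931089 ≈ 0.27978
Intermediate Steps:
N(F, z) = sqrt(2)*sqrt(z)/2 (N(F, z) = sqrt(z + z)/2 = sqrt(2*z)/2 = (sqrt(2)*sqrt(z))/2 = sqrt(2)*sqrt(z)/2)
s = -sqrt(222)/2 (s = -sqrt(2)*sqrt(111)/2 = -sqrt(222)/2 ≈ -7.4498)
(13781 - 22971)/(-32840 + s) = (13781 - 22971)/(-32840 - sqrt(222)/2) = -9190/(-32840 - sqrt(222)/2)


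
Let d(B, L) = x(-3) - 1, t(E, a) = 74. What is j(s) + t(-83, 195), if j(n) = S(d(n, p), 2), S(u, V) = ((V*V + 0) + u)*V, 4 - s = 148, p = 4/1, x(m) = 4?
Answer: 88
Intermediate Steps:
p = 4 (p = 4*1 = 4)
d(B, L) = 3 (d(B, L) = 4 - 1 = 3)
s = -144 (s = 4 - 1*148 = 4 - 148 = -144)
S(u, V) = V*(u + V**2) (S(u, V) = ((V**2 + 0) + u)*V = (V**2 + u)*V = (u + V**2)*V = V*(u + V**2))
j(n) = 14 (j(n) = 2*(3 + 2**2) = 2*(3 + 4) = 2*7 = 14)
j(s) + t(-83, 195) = 14 + 74 = 88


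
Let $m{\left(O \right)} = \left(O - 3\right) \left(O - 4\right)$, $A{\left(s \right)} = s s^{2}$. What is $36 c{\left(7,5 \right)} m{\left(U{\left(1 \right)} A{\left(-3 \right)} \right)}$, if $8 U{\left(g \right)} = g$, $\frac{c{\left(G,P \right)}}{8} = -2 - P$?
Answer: $- \frac{189567}{2} \approx -94784.0$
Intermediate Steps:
$c{\left(G,P \right)} = -16 - 8 P$ ($c{\left(G,P \right)} = 8 \left(-2 - P\right) = -16 - 8 P$)
$U{\left(g \right)} = \frac{g}{8}$
$A{\left(s \right)} = s^{3}$
$m{\left(O \right)} = \left(-4 + O\right) \left(-3 + O\right)$ ($m{\left(O \right)} = \left(-3 + O\right) \left(-4 + O\right) = \left(-4 + O\right) \left(-3 + O\right)$)
$36 c{\left(7,5 \right)} m{\left(U{\left(1 \right)} A{\left(-3 \right)} \right)} = 36 \left(-16 - 40\right) \left(12 + \left(\frac{1}{8} \cdot 1 \left(-3\right)^{3}\right)^{2} - 7 \cdot \frac{1}{8} \cdot 1 \left(-3\right)^{3}\right) = 36 \left(-16 - 40\right) \left(12 + \left(\frac{1}{8} \left(-27\right)\right)^{2} - 7 \cdot \frac{1}{8} \left(-27\right)\right) = 36 \left(-56\right) \left(12 + \left(- \frac{27}{8}\right)^{2} - - \frac{189}{8}\right) = - 2016 \left(12 + \frac{729}{64} + \frac{189}{8}\right) = \left(-2016\right) \frac{3009}{64} = - \frac{189567}{2}$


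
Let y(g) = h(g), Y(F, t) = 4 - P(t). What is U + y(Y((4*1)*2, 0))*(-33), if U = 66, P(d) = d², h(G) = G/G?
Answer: 33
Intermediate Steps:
h(G) = 1
Y(F, t) = 4 - t²
y(g) = 1
U + y(Y((4*1)*2, 0))*(-33) = 66 + 1*(-33) = 66 - 33 = 33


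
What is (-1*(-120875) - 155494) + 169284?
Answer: 134665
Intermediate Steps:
(-1*(-120875) - 155494) + 169284 = (120875 - 155494) + 169284 = -34619 + 169284 = 134665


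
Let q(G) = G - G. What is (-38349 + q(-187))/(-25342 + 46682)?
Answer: -38349/21340 ≈ -1.7970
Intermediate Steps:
q(G) = 0
(-38349 + q(-187))/(-25342 + 46682) = (-38349 + 0)/(-25342 + 46682) = -38349/21340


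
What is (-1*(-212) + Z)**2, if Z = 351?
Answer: 316969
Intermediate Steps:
(-1*(-212) + Z)**2 = (-1*(-212) + 351)**2 = (212 + 351)**2 = 563**2 = 316969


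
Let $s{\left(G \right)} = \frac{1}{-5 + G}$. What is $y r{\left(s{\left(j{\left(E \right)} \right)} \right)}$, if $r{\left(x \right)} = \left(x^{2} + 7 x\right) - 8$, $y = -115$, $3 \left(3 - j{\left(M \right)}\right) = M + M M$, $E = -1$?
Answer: $\frac{5175}{4} \approx 1293.8$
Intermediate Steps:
$j{\left(M \right)} = 3 - \frac{M}{3} - \frac{M^{2}}{3}$ ($j{\left(M \right)} = 3 - \frac{M + M M}{3} = 3 - \frac{M + M^{2}}{3} = 3 - \left(\frac{M}{3} + \frac{M^{2}}{3}\right) = 3 - \frac{M}{3} - \frac{M^{2}}{3}$)
$r{\left(x \right)} = -8 + x^{2} + 7 x$
$y r{\left(s{\left(j{\left(E \right)} \right)} \right)} = - 115 \left(-8 + \left(\frac{1}{-5 - \left(- \frac{10}{3} + \frac{1}{3}\right)}\right)^{2} + \frac{7}{-5 - \left(- \frac{10}{3} + \frac{1}{3}\right)}\right) = - 115 \left(-8 + \left(\frac{1}{-5 + \left(3 + \frac{1}{3} - \frac{1}{3}\right)}\right)^{2} + \frac{7}{-5 + \left(3 + \frac{1}{3} - \frac{1}{3}\right)}\right) = - 115 \left(-8 + \left(\frac{1}{-5 + 3}\right)^{2} + \frac{7}{-5 + 3}\right) = - 115 \left(-8 + \left(\frac{1}{-2}\right)^{2} + \frac{7}{-2}\right) = - 115 \left(-8 + \left(- \frac{1}{2}\right)^{2} + 7 \left(- \frac{1}{2}\right)\right) = - 115 \left(-8 + \frac{1}{4} - \frac{7}{2}\right) = \left(-115\right) \left(- \frac{45}{4}\right) = \frac{5175}{4}$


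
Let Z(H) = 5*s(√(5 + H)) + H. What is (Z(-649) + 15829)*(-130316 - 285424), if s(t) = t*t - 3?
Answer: -4966014300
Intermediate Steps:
s(t) = -3 + t² (s(t) = t² - 3 = -3 + t²)
Z(H) = 10 + 6*H (Z(H) = 5*(-3 + (√(5 + H))²) + H = 5*(-3 + (5 + H)) + H = 5*(2 + H) + H = (10 + 5*H) + H = 10 + 6*H)
(Z(-649) + 15829)*(-130316 - 285424) = ((10 + 6*(-649)) + 15829)*(-130316 - 285424) = ((10 - 3894) + 15829)*(-415740) = (-3884 + 15829)*(-415740) = 11945*(-415740) = -4966014300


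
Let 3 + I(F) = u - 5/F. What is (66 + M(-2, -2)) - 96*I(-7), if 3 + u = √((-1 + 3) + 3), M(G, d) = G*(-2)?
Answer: 4042/7 - 96*√5 ≈ 362.77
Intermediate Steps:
M(G, d) = -2*G
u = -3 + √5 (u = -3 + √((-1 + 3) + 3) = -3 + √(2 + 3) = -3 + √5 ≈ -0.76393)
I(F) = -6 + √5 - 5/F (I(F) = -3 + ((-3 + √5) - 5/F) = -3 + (-3 + √5 - 5/F) = -6 + √5 - 5/F)
(66 + M(-2, -2)) - 96*I(-7) = (66 - 2*(-2)) - 96*(-6 + √5 - 5/(-7)) = (66 + 4) - 96*(-6 + √5 - 5*(-⅐)) = 70 - 96*(-6 + √5 + 5/7) = 70 - 96*(-37/7 + √5) = 70 + (3552/7 - 96*√5) = 4042/7 - 96*√5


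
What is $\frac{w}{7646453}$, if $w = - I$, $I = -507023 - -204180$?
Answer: $\frac{302843}{7646453} \approx 0.039606$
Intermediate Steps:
$I = -302843$ ($I = -507023 + 204180 = -302843$)
$w = 302843$ ($w = \left(-1\right) \left(-302843\right) = 302843$)
$\frac{w}{7646453} = \frac{302843}{7646453}$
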